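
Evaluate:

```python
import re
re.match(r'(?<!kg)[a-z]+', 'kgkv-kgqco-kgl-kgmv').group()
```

'kgkv'

A negative assertion filters positions out without eating any characters.
`match` is anchored at position 0; if the pattern doesn't fit there, it returns None.
The match spans [0:4] → 'kgkv'.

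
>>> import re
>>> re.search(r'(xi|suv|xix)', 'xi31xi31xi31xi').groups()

('xi',)

The match spans [0:2] → 'xi'.
Captured: group 1 = 'xi'.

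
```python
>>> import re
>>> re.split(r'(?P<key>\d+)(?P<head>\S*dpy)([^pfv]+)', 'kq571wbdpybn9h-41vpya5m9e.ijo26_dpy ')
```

The pattern matches one or more of a digit (captured as 'key'); then zero or more of a non-whitespace character, then the literal 'dpy' (captured as 'head'); then one or more of any character except [pfv] (captured).
The group in the pattern means `split` returns the separators' captures alongside the pieces.

['kq', '571', 'wbdpybn9h-41vpya5m9e.ijo26_dpy', ' ', '']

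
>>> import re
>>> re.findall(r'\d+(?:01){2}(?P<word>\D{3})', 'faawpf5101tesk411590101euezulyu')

One capturing group, so `findall` returns just the captured substring from the one match — 1 in all.

['eue']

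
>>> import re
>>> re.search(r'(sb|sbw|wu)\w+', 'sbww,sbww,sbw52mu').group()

'sbww'

The match spans [0:4] → 'sbww'.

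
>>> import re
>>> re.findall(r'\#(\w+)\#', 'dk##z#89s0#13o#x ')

Matches: at [3:6] match '#z#', group 1 = 'z'; at [10:15] match '#13o#', group 1 = '13o'.
`findall` collects group 1 from each match (2 total).

['z', '13o']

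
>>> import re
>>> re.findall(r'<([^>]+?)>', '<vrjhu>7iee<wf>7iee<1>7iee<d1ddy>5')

['vrjhu', 'wf', '1', 'd1ddy']

Matches: at [0:7] match '<vrjhu>', group 1 = 'vrjhu'; at [11:15] match '<wf>', group 1 = 'wf'; at [19:22] match '<1>', group 1 = '1'; at [26:33] match '<d1ddy>', group 1 = 'd1ddy'.
One capturing group, so `findall` returns just the captured substring from each match — 4 in all.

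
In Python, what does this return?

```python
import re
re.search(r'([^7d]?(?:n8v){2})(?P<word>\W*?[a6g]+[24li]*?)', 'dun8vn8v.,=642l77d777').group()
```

A non-greedy quantifier consumes as few characters as it can — just enough that the remainder of the pattern still matches from where it stops; whatever follows it matches normally.
The match spans [1:12] → 'un8vn8v.,=6'.

'un8vn8v.,=6'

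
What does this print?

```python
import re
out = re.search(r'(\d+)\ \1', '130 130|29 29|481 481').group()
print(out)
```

A backreference is literal: `\1` must see the identical characters the first group matched.
`re.search` tries every starting position until one works.
The match spans [0:7] → '130 130'.
Captured: group 1 = '130'.

130 130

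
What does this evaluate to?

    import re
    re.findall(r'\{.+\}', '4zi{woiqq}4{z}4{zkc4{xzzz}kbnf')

['{woiqq}4{z}4{zkc4{xzzz}']

Scanning left to right: at [3:26] → '{woiqq}4{z}4{zkc4{xzzz}'.
Since nothing is captured, `findall` lists the 1 matched substring directly.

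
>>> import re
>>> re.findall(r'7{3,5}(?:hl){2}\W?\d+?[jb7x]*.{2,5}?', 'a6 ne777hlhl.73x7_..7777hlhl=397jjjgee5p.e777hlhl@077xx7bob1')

A `+?`/`*?`/`{m,n}?` starts at its minimum and grows only as far as needed for what follows to match.
`findall` yields the raw match text (3 of them) because the pattern has no groups.

['777hlhl.73x', '7777hlhl=397', '777hlhl@077xx7bob']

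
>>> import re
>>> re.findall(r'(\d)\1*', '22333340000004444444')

`\1` has to match the exact text group 1 already captured.
One capturing group, so `findall` returns just the captured substring from each match — 5 in all.

['2', '3', '4', '0', '4']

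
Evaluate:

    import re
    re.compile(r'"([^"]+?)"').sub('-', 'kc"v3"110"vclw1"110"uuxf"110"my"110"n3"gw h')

Matches: at [2:6] → '"v3"'; at [9:16] → '"vclw1"'; at [19:25] → '"uuxf"'; at [28:32] → '"my"'; at [35:39] → '"n3"'.
Each match is replaced by '-'.

'kc-110-110-110-110-gw h'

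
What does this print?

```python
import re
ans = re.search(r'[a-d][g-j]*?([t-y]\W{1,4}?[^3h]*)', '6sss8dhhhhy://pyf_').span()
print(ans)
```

Pattern: a character in [a-d], then zero or more of a character in [g-j] (lazy); then a character in [t-y], then 1 to 4 of a non-word character (lazy), then zero or more of any character except [3h] (captured).
The match spans [5:18] → 'dhhhhy://pyf_'.

(5, 18)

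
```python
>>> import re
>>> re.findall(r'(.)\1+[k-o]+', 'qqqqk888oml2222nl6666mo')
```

A backreference is literal: `\1` must see the identical characters the first group matched.
`findall` collects group 1 from each match (4 total).

['q', '8', '2', '6']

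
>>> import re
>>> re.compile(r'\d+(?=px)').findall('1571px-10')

['1571']

The `(?=…)`/`(?<=…)` assertion just peeks at neighbouring text; it doesn't advance the match position.
Since nothing is captured, `findall` lists the 1 matched substring directly.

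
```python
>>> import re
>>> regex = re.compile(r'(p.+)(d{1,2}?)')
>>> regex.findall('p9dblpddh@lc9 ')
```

The pattern matches a literal 'p', then one or more of any character (captured); then 1 to 2 of a literal 'd' (lazy) (captured).
Walking the string: at [0:8] match 'p9dblpdd', groups = ('p9dblpd', 'd').
`findall` packs the 2 group values into a tuple for every match.

[('p9dblpd', 'd')]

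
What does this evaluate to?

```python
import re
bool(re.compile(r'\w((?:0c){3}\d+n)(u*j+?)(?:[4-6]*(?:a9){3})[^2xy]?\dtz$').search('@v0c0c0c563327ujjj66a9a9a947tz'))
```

This matches a word character; then the literal '0c' repeated 3 times, then one or more of a digit, then the literal 'n' (captured); then zero or more of a literal 'u', then one or more of a literal 'j' (lazy) (captured); then zero or more of a character in [4-6], then the literal 'a9' repeated 3 times (non-capturing group); then optionally any character except [2xy], then a digit, then the literal 'tz'; then anchored at the end.
Here no position works, so the call returns None, and `bool(None)` is False.

False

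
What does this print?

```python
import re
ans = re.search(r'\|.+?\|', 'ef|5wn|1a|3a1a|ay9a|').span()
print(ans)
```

(2, 7)

With the lazy modifier that quantifier settles for the fewest repetitions that let the rest of the pattern succeed (the atoms after it are unaffected and can still be greedy).
`search` walks the string left to right and returns the first match it finds.
The match spans [2:7] → '|5wn|'.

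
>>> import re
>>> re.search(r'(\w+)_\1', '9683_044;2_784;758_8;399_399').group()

'8_8'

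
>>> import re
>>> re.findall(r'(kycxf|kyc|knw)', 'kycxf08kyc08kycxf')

['kycxf', 'kyc', 'kycxf']

`|` is ordered: at each position the engine commits to the first alternative that works.
Walking the string: at [0:5] match 'kycxf', group 1 = 'kycxf'; at [7:10] match 'kyc', group 1 = 'kyc'; at [12:17] match 'kycxf', group 1 = 'kycxf'.
One capturing group, so `findall` returns just the captured substring from each match — 3 in all.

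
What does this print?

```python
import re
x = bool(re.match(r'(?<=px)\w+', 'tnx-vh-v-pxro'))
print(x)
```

False

With `match`, the pattern is implicitly anchored at the beginning.
Here the string doesn't start with a match, so the call returns None, and `bool(None)` is False.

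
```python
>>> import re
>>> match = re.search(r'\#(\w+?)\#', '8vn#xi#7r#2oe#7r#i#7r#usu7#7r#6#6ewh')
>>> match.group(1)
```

`search` walks the string left to right and returns the first match it finds.
The match spans [3:7] → '#xi#'.
Captured: group 1 = 'xi'.

'xi'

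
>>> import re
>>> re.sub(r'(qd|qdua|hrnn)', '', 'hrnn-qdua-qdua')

Alternation isn't longest-match — the leftmost alternative that fits at this position is chosen.
Each match is replaced by ''.

'-ua-ua'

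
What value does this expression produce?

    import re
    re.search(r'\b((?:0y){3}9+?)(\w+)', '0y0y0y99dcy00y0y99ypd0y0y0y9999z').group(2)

The pattern matches a word boundary (`\b`, zero-width); then the literal '0y' repeated 3 times, then one or more of the literal '9' (lazy) (captured); then one or more of a word character (captured).
A `+?`/`*?`/`{m,n}?` starts at its minimum and grows only as far as needed for what follows to match.
Unlike `match`, `search` isn't anchored — it looks for the pattern anywhere in the string.
The match spans [0:32] → '0y0y0y99dcy00y0y99ypd0y0y0y9999z'.
Captured: group 1 = '0y0y0y9', group 2 = '9dcy00y0y99ypd0y0y0y9999z'.

'9dcy00y0y99ypd0y0y0y9999z'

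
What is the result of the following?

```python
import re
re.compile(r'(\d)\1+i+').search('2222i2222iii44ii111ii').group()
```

The backreference `\1` re-matches whatever the first group consumed, character for character.
Unlike `match`, `search` isn't anchored — it looks for the pattern anywhere in the string.
The match spans [0:5] → '2222i'.
Captured: group 1 = '2'.

'2222i'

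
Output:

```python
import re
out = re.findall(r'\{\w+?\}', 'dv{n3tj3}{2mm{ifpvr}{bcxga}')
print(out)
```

['{n3tj3}', '{ifpvr}', '{bcxga}']

Walking the string: at [2:9] → '{n3tj3}'; at [13:20] → '{ifpvr}'; at [20:27] → '{bcxga}'.
No capturing groups, so `findall` returns the 3 full match strings.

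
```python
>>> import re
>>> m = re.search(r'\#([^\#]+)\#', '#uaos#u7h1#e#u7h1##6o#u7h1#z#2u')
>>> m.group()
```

'#uaos#'

The match spans [0:6] → '#uaos#'.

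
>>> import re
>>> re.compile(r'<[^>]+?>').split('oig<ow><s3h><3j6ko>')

Matches to split on: at [3:7] → '<ow>'; at [7:12] → '<s3h>'; at [12:19] → '<3j6ko>'.
Splitting on the pattern gives 4 pieces.

['oig', '', '', '']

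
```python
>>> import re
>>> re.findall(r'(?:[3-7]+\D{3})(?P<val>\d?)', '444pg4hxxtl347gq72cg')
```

['']

The pattern matches one or more of a character in [3-7], then exactly 3 of a non-digit (non-capturing group); then optionally a digit (captured as 'val').
Scanning left to right: at [5:9] match '4hxx', group 1 = ''.
Because there's exactly one group, `findall` drops the full match and keeps group 1 from the one hit.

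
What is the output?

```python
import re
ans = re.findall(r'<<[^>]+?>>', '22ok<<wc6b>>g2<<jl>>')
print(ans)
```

Since nothing is captured, `findall` lists the 2 matched substrings directly.

['<<wc6b>>', '<<jl>>']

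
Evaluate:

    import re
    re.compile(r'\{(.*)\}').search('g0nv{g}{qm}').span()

`re.search` tries every starting position until one works.
The match spans [4:11] → '{g}{qm}'.
Captured: group 1 = 'g}{qm'.

(4, 11)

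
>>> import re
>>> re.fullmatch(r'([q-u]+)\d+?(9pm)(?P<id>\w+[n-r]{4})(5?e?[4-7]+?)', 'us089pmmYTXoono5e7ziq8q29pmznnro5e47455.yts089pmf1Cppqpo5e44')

None

Pattern: one or more of a character in [q-u] (captured); then one or more of a digit (lazy); then the literal '9p', then the literal 'm' (captured); then one or more of a word character, then exactly 4 of a character in [n-r] (captured as 'id'); then optionally the literal '5', then optionally a literal 'e', then one or more of a character in [4-7] (lazy) (captured).
`re.fullmatch` is like wrapping the pattern in `^…$` (in single-line mode).
Here there's no way to consume every character, so the call returns None.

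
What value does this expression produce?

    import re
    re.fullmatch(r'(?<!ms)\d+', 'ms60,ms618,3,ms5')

None

`fullmatch` succeeds only if the pattern covers the string from start to end.
Here the string isn't matched end-to-end, so the call returns None.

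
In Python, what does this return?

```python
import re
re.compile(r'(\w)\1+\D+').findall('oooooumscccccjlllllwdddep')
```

`\1` has to match the exact text group 1 already captured.
One capturing group, so `findall` returns just the captured substring from the one match — 1 in all.

['o']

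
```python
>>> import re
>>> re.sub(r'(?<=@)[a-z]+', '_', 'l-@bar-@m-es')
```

'l-@_-@_-es'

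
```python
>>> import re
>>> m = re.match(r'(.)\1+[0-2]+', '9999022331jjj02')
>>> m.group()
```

`re.match` only tries the pattern at the start of the string.
The match spans [0:7] → '9999022'.

'9999022'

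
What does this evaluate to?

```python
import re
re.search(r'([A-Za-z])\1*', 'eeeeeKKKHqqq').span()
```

The backreference `\1` re-matches whatever the first group consumed, character for character.
`re.search` tries every starting position until one works.
The match spans [0:5] → 'eeeee'.
Captured: group 1 = 'e'.

(0, 5)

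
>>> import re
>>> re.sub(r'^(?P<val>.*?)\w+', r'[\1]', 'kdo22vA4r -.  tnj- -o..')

'[] -.  tnj- -o..'

This matches anchored at the start of the string; then zero or more of any character (lazy) (captured as 'val'); then one or more of a word character.
Because the quantifier is non-greedy, it stops expanding at the earliest point where the rest of the pattern can succeed.
Matches: at [0:9] → 'kdo22vA4r'.
`\1` in the replacement pulls in group 1's text for each match.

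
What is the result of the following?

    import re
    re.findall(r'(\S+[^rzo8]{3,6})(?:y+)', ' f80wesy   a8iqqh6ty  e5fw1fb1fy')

['f80wes', 'a8iqqh6t', 'e5fw1fb1f']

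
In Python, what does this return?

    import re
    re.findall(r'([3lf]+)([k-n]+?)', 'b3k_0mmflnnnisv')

[('3', 'k'), ('fl', 'n')]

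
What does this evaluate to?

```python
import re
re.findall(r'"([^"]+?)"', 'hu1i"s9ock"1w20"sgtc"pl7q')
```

Matches: at [4:11] match '"s9ock"', group 1 = 's9ock'; at [15:21] match '"sgtc"', group 1 = 'sgtc'.
`findall` collects group 1 from each match (2 total).

['s9ock', 'sgtc']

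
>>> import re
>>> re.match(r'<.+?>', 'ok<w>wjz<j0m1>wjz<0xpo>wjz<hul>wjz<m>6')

None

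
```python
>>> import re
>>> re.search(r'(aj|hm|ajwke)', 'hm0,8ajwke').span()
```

(0, 2)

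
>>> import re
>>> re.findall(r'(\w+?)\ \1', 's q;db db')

['db']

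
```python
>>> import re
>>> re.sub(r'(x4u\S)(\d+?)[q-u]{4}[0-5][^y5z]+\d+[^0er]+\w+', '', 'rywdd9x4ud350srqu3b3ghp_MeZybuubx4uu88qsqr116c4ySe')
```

'rywdd9'

This matches the literal 'x4u', then a non-whitespace character (captured); then one or more of a digit (lazy) (captured); then exactly 4 of a character in [q-u], then a character in [0-5]; then one or more of any character except [y5z]; then one or more of a digit, then one or more of any character except [0er], then one or more of a word character.
Matches: at [6:50] → 'x4ud350srqu3b3ghp_MeZybuubx4uu88qsqr116c4ySe'.
Each match is replaced by ''.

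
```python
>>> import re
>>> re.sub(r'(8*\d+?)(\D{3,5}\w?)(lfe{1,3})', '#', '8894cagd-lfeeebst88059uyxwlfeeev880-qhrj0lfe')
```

'#bst#v#'

The pattern matches zero or more of the literal '8', then one or more of a digit (lazy) (captured); then 3 to 5 of a non-digit, then optionally a word character (captured); then the literal 'lf', then 1 to 3 of a literal 'e' (captured).
Matches: at [0:14] → '8894cagd-lfeee'; at [17:31] → '88059uyxwlfeee'; at [32:44] → '880-qhrj0lfe'.
Every occurrence is swapped for '#'.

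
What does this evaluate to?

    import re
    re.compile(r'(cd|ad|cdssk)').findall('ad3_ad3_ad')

['ad', 'ad', 'ad']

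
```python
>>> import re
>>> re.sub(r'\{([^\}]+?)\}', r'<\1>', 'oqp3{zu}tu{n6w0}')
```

'oqp3<zu>tu<n6w0>'

Matches: at [4:8] → '{zu}'; at [10:16] → '{n6w0}'.
Each match is replaced using the text its own group 1 captured.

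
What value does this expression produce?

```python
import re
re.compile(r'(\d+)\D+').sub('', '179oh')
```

''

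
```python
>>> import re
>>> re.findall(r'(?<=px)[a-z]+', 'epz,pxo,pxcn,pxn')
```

Because the assertion is zero-width, the text it checks is not consumed and won't appear in the result.
Scanning left to right: at [6:7] → 'o'; at [10:12] → 'cn'; at [15:16] → 'n'.
No capturing groups, so `findall` returns the 3 full match strings.

['o', 'cn', 'n']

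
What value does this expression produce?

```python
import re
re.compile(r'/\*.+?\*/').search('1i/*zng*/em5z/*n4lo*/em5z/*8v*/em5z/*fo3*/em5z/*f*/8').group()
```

`search` walks the string left to right and returns the first match it finds.
The match spans [2:9] → '/*zng*/'.

'/*zng*/'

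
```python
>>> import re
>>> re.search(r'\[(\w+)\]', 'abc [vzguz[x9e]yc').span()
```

The match spans [10:15] → '[x9e]'.

(10, 15)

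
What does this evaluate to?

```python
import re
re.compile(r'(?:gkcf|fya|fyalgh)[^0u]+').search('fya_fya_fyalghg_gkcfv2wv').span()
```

The match spans [0:24] → 'fya_fya_fyalghg_gkcfv2wv'.

(0, 24)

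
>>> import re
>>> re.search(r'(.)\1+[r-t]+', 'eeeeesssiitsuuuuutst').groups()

`\1` is not a pattern — it's the concrete string captured by group 1, re-applied verbatim.
`re.search` tries every starting position until one works.
The match spans [0:8] → 'eeeeesss'.
Captured: group 1 = 'e'.

('e',)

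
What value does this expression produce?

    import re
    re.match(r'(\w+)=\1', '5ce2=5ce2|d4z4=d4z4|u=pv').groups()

('5ce2',)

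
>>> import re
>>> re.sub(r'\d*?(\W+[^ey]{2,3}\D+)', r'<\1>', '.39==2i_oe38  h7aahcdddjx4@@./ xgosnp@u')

Pattern: zero or more of a digit (lazy); then one or more of a non-word character, then 2 to 3 of any character except [ey], then one or more of a non-digit (captured).
Matches: at [0:5] → '.39=='; at [10:25] → '38  h7aahcdddjx'; at [25:39] → '4@@./ xgosnp@u'.
Each match is replaced using the text its own group 1 captured.

'<.39==>2i_oe<  h7aahcdddjx><@@./ xgosnp@u>'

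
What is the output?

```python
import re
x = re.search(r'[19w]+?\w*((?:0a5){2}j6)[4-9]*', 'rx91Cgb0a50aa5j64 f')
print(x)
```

None

This matches one or more of one of [19w] (lazy), then zero or more of a word character; then the literal '0a5' repeated 2 times, then the literal 'j6' (captured); then zero or more of a character in [4-9].
Here no position works, so the call returns None.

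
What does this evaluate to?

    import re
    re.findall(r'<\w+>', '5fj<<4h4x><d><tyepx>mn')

Walking the string: at [4:10] → '<4h4x>'; at [10:13] → '<d>'; at [13:20] → '<tyepx>'.
With no groups in the pattern, `findall` gives back each whole match — 3 here.

['<4h4x>', '<d>', '<tyepx>']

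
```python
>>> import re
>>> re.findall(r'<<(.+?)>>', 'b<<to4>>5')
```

With a single group, `findall` returns only what that group captured — 1 item.

['to4']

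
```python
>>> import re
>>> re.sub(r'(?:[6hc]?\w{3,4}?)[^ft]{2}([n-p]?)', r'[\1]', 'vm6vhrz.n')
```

'[]rz.n'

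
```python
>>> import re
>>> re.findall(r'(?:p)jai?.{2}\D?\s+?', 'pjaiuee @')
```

This matches a literal 'p' (non-capturing group); then the literal 'ja', then optionally the literal 'i', then exactly 2 of any character; then optionally a non-digit, then one or more of whitespace (lazy).
Since nothing is captured, `findall` lists the 1 matched substring directly.

['pjaiuee ']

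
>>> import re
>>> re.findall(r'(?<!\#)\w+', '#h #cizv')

The negative lookahead/lookbehind blocks any match where the forbidden context is present.
Since nothing is captured, `findall` lists the 1 matched substring directly.

['izv']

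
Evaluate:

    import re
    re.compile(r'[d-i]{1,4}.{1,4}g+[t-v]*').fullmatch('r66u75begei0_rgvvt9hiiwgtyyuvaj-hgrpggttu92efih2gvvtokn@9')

None

`re.fullmatch` is like wrapping the pattern in `^…$` (in single-line mode).
Here the pattern can't cover the whole string, so the call returns None.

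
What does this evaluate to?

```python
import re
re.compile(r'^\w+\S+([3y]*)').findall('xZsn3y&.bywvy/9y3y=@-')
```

`findall` collects group 1 from the one match (1 total).

['']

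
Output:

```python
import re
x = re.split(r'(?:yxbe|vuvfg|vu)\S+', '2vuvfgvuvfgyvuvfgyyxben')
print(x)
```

Matches to split on: at [1:23] → 'vuvfgvuvfgyvuvfgyyxben'.
Each match becomes a cut point; 2 segments remain.

['2', '']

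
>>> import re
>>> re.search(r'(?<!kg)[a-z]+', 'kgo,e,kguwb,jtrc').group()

'kgo'

The negative lookahead/lookbehind blocks any match where the forbidden context is present.
Unlike `match`, `search` isn't anchored — it looks for the pattern anywhere in the string.
The match spans [0:3] → 'kgo'.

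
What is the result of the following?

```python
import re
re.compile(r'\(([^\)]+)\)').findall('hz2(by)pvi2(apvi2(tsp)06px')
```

['by', 'apvi2(tsp']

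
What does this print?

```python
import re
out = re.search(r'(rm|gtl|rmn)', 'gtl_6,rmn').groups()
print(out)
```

('gtl',)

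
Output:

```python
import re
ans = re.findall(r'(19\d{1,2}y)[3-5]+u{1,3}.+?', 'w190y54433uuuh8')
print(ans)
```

['190y']

The pattern matches the literal '19', then 1 to 2 of a digit, then the literal 'y' (captured); then one or more of a character in [3-5]; then 1 to 3 of the literal 'u', then one or more of any character (lazy).
Scanning left to right: at [1:14] match '190y54433uuuh', group 1 = '190y'.
With a single group, `findall` returns only what that group captured — 1 item.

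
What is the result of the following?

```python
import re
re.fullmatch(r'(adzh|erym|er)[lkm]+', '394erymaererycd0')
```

None

`re.fullmatch` is like wrapping the pattern in `^…$` (in single-line mode).
Here there's no way to consume every character, so the call returns None.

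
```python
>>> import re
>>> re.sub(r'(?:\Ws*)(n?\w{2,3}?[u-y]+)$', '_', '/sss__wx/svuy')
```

This matches a non-word character, then zero or more of a literal 's' (non-capturing group); then optionally the literal 'n', then 2 to 3 of a word character (lazy), then one or more of a character in [u-y] (captured); then anchored at the end.
Each match is replaced by '_'.

'/sss__wx_'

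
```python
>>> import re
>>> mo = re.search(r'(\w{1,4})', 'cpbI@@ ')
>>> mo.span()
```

(0, 4)

This matches 1 to 4 of a word character (captured).
`search` walks the string left to right and returns the first match it finds.
The match spans [0:4] → 'cpbI'.
Captured: group 1 = 'cpbI'.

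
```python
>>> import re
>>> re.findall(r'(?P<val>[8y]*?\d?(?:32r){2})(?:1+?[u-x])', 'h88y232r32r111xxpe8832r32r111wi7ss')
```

Pattern: zero or more of one of [8y] (lazy), then optionally a digit, then the literal '32r' repeated 2 times (captured as 'val'); then one or more of the literal '1' (lazy), then a character in [u-x] (non-capturing group).
Matches: at [1:15] match '88y232r32r111x', group 1 = '88y232r32r'; at [18:30] match '8832r32r111w', group 1 = '8832r32r'.
One capturing group, so `findall` returns just the captured substring from each match — 2 in all.

['88y232r32r', '8832r32r']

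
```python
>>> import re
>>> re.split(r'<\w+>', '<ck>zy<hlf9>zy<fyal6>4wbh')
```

Matches to split on: at [0:4] → '<ck>'; at [6:12] → '<hlf9>'; at [14:21] → '<fyal6>'.
`split` removes every match and returns the 4 fragments in between.

['', 'zy', 'zy', '4wbh']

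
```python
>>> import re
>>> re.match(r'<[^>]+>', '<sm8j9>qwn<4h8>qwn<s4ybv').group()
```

With `match`, the pattern is implicitly anchored at the beginning.
The match spans [0:7] → '<sm8j9>'.

'<sm8j9>'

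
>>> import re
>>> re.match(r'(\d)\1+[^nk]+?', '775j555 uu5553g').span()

`match` is anchored at position 0; if the pattern doesn't fit there, it returns None.
The match spans [0:3] → '775'.

(0, 3)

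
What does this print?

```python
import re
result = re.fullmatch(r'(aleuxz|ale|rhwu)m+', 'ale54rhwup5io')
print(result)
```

`fullmatch` succeeds only if the pattern covers the string from start to end.
Here the string isn't matched end-to-end, so the call returns None.

None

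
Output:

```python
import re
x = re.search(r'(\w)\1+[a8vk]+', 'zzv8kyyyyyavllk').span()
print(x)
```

(0, 5)

After group 1 captures some text, `\1` only succeeds where that same text appears again.
The match spans [0:5] → 'zzv8k'.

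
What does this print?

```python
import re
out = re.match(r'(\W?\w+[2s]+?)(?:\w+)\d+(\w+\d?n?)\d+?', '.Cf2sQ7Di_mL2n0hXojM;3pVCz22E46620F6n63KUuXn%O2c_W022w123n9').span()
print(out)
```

With `match`, the pattern is implicitly anchored at the beginning.
The match spans [0:15] → '.Cf2sQ7Di_mL2n0'.

(0, 15)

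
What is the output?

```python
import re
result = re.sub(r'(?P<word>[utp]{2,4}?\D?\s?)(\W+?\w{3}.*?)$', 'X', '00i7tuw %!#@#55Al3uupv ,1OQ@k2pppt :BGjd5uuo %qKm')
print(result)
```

00i7X

This matches 2 to 4 of one of [utp] (lazy), then optionally a non-digit, then optionally whitespace (captured as 'word'); then one or more of a non-word character (lazy), then exactly 3 of a word character, then zero or more of any character (lazy) (captured); then anchored at the end.
Matches: at [4:49] → 'tuw %!#@#55Al3uupv ,1OQ@k2pppt :BGjd5uuo %qKm'.
Every occurrence is swapped for 'X'.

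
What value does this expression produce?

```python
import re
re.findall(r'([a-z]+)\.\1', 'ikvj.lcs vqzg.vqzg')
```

['vqzg']

`\1` is not a pattern — it's the concrete string captured by group 1, re-applied verbatim.
Walking the string: at [9:18] match 'vqzg.vqzg', group 1 = 'vqzg'.
`findall` collects group 1 from the one match (1 total).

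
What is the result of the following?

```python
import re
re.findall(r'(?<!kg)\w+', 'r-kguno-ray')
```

The negative lookaround is zero-width — it rules out positions where the adjacent text would match, without consuming anything.
Scanning left to right: at [0:1] → 'r'; at [2:7] → 'kguno'; at [8:11] → 'ray'.
No capturing groups, so `findall` returns the 3 full match strings.

['r', 'kguno', 'ray']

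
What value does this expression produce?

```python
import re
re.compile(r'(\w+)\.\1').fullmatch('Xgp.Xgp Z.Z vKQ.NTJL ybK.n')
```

`\1` has to match the exact text group 1 already captured.
For `fullmatch`, every character of the input must be accounted for by the pattern.
Here there's no way to consume every character, so the call returns None.

None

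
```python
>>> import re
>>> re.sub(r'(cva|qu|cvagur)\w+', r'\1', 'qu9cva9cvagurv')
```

'qu'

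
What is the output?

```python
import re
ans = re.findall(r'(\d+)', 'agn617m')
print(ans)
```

The pattern matches one or more of a digit (captured).
Walking the string: at [3:6] match '617', group 1 = '617'.
With a single group, `findall` returns only what that group captured — 1 item.

['617']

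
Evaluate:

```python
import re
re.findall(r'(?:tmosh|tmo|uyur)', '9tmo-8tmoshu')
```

['tmo', 'tmosh']

Branches in `(...|...)` are attempted left-to-right; the first branch that allows the whole pattern to succeed is taken.
Scanning left to right: at [1:4] → 'tmo'; at [6:11] → 'tmosh'.
With no groups in the pattern, `findall` gives back each whole match — 2 here.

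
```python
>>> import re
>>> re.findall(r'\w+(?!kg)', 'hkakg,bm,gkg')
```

['hkakg', 'bm', 'gkg']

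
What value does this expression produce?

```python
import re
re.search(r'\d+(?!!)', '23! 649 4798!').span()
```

Because the assertion is negative and zero-width, positions next to the forbidden text are skipped.
`search` walks the string left to right and returns the first match it finds.
The match spans [0:1] → '2'.

(0, 1)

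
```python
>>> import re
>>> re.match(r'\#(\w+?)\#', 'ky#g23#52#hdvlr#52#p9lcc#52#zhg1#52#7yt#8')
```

`re.match` won't scan ahead — the pattern has to work from the very first character.
Here the string doesn't start with a match, so the call returns None.

None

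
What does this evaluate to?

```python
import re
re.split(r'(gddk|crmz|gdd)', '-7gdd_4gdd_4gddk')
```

Alternation tries branches left to right and keeps the first one that lets the overall match succeed at that position.
`re.split` interleaves the captured-group text with the surrounding fragments.

['-7', 'gdd', '_4', 'gdd', '_4', 'gddk', '']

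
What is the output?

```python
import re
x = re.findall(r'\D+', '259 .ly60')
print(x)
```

[' .ly']

No capturing groups, so `findall` returns the 1 full match string.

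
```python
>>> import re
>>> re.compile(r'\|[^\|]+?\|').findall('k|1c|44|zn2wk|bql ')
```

Walking the string: at [1:5] → '|1c|'; at [7:14] → '|zn2wk|'.
No capturing groups, so `findall` returns the 2 full match strings.

['|1c|', '|zn2wk|']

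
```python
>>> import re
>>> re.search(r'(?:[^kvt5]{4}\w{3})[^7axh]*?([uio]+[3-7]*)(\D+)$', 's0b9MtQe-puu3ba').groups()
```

('uu3', 'ba')

Pattern: exactly 4 of any character except [kvt5], then exactly 3 of a word character (non-capturing group); then zero or more of any character except [7axh] (lazy); then one or more of one of [uio], then zero or more of a character in [3-7] (captured); then one or more of a non-digit (captured); then anchored at the end.
Lazy quantifiers expand one character at a time until the remainder of the pattern can match.
Unlike `match`, `search` isn't anchored — it looks for the pattern anywhere in the string.
The match spans [0:15] → 's0b9MtQe-puu3ba'.
Captured: group 1 = 'uu3', group 2 = 'ba'.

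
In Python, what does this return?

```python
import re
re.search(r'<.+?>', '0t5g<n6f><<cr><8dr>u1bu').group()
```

'<n6f>'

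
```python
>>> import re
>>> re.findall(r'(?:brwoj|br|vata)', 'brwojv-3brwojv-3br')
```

Branches in `(...|...)` are attempted left-to-right; the first branch that allows the whole pattern to succeed is taken.
With no groups in the pattern, `findall` gives back each whole match — 3 here.

['brwoj', 'brwoj', 'br']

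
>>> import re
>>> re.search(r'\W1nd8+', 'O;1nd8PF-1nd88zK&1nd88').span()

Pattern: a non-word character; then the literal '1nd', then one or more of the literal '8'.
`re.search` scans for the first position where the pattern succeeds.
The match spans [1:6] → ';1nd8'.

(1, 6)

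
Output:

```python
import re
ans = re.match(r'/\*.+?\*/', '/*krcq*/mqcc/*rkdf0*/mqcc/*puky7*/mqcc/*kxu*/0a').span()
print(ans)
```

(0, 8)

`match` is anchored at position 0; if the pattern doesn't fit there, it returns None.
The match spans [0:8] → '/*krcq*/'.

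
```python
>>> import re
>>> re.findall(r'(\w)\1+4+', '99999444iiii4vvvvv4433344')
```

['9', 'i', 'v', '3']

`\1` has to match the exact text group 1 already captured.
Walking the string: at [0:8] match '99999444', group 1 = '9'; at [8:13] match 'iiii4', group 1 = 'i'; at [13:20] match 'vvvvv44', group 1 = 'v'; at [20:25] match '33344', group 1 = '3'.
One capturing group, so `findall` returns just the captured substring from each match — 4 in all.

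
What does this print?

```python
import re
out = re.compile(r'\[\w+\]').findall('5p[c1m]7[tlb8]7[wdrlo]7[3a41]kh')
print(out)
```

`findall` yields the raw match text (4 of them) because the pattern has no groups.

['[c1m]', '[tlb8]', '[wdrlo]', '[3a41]']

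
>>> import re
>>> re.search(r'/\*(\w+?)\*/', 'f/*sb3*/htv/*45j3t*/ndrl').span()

(1, 8)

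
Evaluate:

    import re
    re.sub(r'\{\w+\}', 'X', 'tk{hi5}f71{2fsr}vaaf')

'tkXf71Xvaaf'

Matches: at [2:7] → '{hi5}'; at [10:16] → '{2fsr}'.
Each match is replaced by 'X'.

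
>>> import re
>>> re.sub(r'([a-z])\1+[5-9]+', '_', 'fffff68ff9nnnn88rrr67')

The backreference `\1` re-matches whatever the first group consumed, character for character.
Matches: at [0:7] → 'fffff68'; at [7:10] → 'ff9'; at [10:16] → 'nnnn88'; at [16:21] → 'rrr67'.
Each match is replaced by '_'.

'____'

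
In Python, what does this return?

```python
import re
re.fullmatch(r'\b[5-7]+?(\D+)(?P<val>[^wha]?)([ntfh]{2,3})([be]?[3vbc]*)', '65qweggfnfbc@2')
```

None

Pattern: a word boundary (`\b`, zero-width); then one or more of a character in [5-7] (lazy); then one or more of a non-digit (captured); then optionally any character except [wha] (captured as 'val'); then 2 to 3 of one of [ntfh] (captured); then optionally one of [be], then zero or more of one of [3vbc] (captured).
`re.fullmatch` requires the pattern to consume the entire string.
Here the pattern can't cover the whole string, so the call returns None.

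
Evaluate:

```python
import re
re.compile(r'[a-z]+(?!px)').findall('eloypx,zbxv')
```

A negative assertion filters positions out without eating any characters.
Matches: at [0:6] → 'eloypx'; at [7:11] → 'zbxv'.
Since nothing is captured, `findall` lists the 2 matched substrings directly.

['eloypx', 'zbxv']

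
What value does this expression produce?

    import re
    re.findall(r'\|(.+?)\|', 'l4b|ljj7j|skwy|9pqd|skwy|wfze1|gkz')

['ljj7j', '9pqd', 'wfze1']

With the lazy modifier that quantifier settles for the fewest repetitions that let the rest of the pattern succeed (the atoms after it are unaffected and can still be greedy).
`findall` collects group 1 from each match (3 total).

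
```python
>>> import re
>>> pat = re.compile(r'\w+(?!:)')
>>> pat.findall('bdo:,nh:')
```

`(?!…)`/`(?<!…)` only lets a position through if the neighbouring text does NOT match; no characters are consumed.
Scanning left to right: at [0:2] → 'bd'; at [5:6] → 'n'.
With no groups in the pattern, `findall` gives back each whole match — 2 here.

['bd', 'n']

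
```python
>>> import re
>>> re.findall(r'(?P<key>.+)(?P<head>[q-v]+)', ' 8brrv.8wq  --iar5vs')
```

Pattern: one or more of any character (captured as 'key'); then one or more of a character in [q-v] (captured as 'head').
Scanning left to right: at [0:20] match ' 8brrv.8wq  --iar5vs', groups = (' 8brrv.8wq  --iar5v', 's').
2 groups means the one result is a tuple of 2 captured strings — 1 here.

[(' 8brrv.8wq  --iar5v', 's')]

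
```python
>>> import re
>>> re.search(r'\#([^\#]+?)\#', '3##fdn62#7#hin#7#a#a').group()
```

`re.search` tries every starting position until one works.
The match spans [2:9] → '#fdn62#'.
Captured: group 1 = 'fdn62'.

'#fdn62#'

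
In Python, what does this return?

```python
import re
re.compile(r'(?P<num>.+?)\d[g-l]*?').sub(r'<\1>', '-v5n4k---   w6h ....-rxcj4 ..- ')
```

'<-v><n><k---   w><h ....-rxcj> ..- '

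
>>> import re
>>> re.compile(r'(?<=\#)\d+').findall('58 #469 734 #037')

['469', '037']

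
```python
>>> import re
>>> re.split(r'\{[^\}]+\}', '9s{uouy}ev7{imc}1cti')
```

['9s', 'ev7', '1cti']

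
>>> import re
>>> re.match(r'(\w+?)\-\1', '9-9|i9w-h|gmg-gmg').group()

`\1` has to match the exact text group 1 already captured.
`re.match` only tries the pattern at the start of the string.
The match spans [0:3] → '9-9'.
Captured: group 1 = '9'.

'9-9'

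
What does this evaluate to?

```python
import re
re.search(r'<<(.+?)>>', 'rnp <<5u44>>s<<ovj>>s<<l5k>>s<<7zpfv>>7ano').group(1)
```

With the lazy modifier that quantifier settles for the fewest repetitions that let the rest of the pattern succeed (the atoms after it are unaffected and can still be greedy).
Unlike `match`, `search` isn't anchored — it looks for the pattern anywhere in the string.
The match spans [4:12] → '<<5u44>>'.
Captured: group 1 = '5u44'.

'5u44'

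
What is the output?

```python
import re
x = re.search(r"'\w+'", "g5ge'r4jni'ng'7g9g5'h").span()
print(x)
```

(4, 11)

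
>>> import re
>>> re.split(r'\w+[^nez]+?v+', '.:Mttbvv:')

['.:', ':']

The pattern matches one or more of a word character; then one or more of any character except [nez] (lazy), then one or more of the literal 'v'.
Matches to split on: at [2:8] → 'Mttbvv'.
The string is cut at each match, leaving 2 pieces.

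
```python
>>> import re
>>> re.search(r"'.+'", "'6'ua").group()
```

`re.search` scans for the first position where the pattern succeeds.
The match spans [0:3] → "'6'".

"'6'"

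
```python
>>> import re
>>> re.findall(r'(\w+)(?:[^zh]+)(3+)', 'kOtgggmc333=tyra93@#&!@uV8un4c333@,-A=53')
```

[('kOtgggmc333', '3')]

2 groups means the one result is a tuple of 2 captured strings — 1 here.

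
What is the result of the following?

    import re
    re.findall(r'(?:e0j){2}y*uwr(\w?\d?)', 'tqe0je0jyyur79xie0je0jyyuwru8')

['u8']

This matches the literal 'e0j' repeated 2 times, then zero or more of the literal 'y', then the literal 'uwr'; then optionally a word character, then optionally a digit (captured).
Because there's exactly one group, `findall` drops the full match and keeps group 1 from the one hit.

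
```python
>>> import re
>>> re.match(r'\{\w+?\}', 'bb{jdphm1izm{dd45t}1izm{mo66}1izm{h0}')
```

None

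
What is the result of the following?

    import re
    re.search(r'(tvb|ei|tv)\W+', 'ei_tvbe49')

None

Here the pattern never matches, so the call returns None.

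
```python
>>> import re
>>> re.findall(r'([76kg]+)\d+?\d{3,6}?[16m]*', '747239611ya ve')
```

['7']

Pattern: one or more of one of [76kg] (captured); then one or more of a digit (lazy), then 3 to 6 of a digit (lazy), then zero or more of one of [16m].
Walking the string: at [0:5] match '74723', group 1 = '7'.
`findall` collects group 1 from the one match (1 total).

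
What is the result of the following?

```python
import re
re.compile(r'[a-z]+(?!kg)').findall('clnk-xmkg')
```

`(?!…)`/`(?<!…)` only lets a position through if the neighbouring text does NOT match; no characters are consumed.
Scanning left to right: at [0:4] → 'clnk'; at [5:9] → 'xmkg'.
`findall` yields the raw match text (2 of them) because the pattern has no groups.

['clnk', 'xmkg']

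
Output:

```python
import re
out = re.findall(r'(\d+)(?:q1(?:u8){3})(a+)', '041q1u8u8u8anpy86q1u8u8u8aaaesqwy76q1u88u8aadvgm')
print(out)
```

Pattern: one or more of a digit (captured); then the literal 'q1', then the literal 'u8' repeated 3 times (non-capturing group); then one or more of a literal 'a' (captured).
2 groups means each result is a tuple of 2 captured strings — 2 here.

[('041', 'a'), ('86', 'aaa')]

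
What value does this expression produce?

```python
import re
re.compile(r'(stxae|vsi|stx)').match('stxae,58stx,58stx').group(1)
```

The match spans [0:5] → 'stxae'.
Captured: group 1 = 'stxae'.

'stxae'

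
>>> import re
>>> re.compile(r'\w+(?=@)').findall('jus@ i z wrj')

['jus']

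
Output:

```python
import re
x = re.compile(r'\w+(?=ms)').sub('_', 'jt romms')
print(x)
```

Lookahead/lookbehind check context without consuming it, so the matched span excludes the asserted characters.
Matches: at [3:6] → 'rom'.
Each match is replaced by '_'.

jt _ms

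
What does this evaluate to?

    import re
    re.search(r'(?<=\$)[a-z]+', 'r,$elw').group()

'elw'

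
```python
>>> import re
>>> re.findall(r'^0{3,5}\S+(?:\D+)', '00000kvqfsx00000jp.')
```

With no groups in the pattern, `findall` gives back each whole match — 1 here.

['00000kvqfsx00000jp.']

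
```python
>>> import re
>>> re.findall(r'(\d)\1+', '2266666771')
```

['2', '6', '7']

After group 1 captures some text, `\1` only succeeds where that same text appears again.
With a single group, `findall` returns only what that group captured — 3 items.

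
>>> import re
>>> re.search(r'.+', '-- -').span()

Pattern: one or more of any character.
`re.search` tries every starting position until one works.
The match spans [0:4] → '-- -'.

(0, 4)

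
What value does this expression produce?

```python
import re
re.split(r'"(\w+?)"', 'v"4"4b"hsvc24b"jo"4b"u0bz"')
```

Matches to split on: at [1:4] → '"4"'; at [6:15] → '"hsvc24b"'; at [17:21] → '"4b"'.
The group in the pattern means `split` returns the separators' captures alongside the pieces.

['v', '4', '4b', 'hsvc24b', 'jo', '4b', 'u0bz"']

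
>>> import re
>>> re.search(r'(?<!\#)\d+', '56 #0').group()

Because the assertion is negative and zero-width, positions next to the forbidden text are skipped.
The match spans [0:2] → '56'.

'56'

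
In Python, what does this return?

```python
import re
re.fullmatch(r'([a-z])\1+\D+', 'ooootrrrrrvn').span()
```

(0, 12)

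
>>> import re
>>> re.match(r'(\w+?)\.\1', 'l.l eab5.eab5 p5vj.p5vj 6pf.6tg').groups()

The backreference `\1` re-matches whatever the first group consumed, character for character.
`re.match` only tries the pattern at the start of the string.
The match spans [0:3] → 'l.l'.
Captured: group 1 = 'l'.

('l',)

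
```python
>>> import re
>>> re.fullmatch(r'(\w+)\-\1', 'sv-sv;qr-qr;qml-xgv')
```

None

After group 1 captures some text, `\1` only succeeds where that same text appears again.
For `fullmatch`, every character of the input must be accounted for by the pattern.
Here the string isn't matched end-to-end, so the call returns None.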